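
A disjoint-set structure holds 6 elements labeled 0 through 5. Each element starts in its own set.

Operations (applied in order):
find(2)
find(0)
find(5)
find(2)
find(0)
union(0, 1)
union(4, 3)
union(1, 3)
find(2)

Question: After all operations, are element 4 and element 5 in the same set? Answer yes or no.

Answer: no

Derivation:
Step 1: find(2) -> no change; set of 2 is {2}
Step 2: find(0) -> no change; set of 0 is {0}
Step 3: find(5) -> no change; set of 5 is {5}
Step 4: find(2) -> no change; set of 2 is {2}
Step 5: find(0) -> no change; set of 0 is {0}
Step 6: union(0, 1) -> merged; set of 0 now {0, 1}
Step 7: union(4, 3) -> merged; set of 4 now {3, 4}
Step 8: union(1, 3) -> merged; set of 1 now {0, 1, 3, 4}
Step 9: find(2) -> no change; set of 2 is {2}
Set of 4: {0, 1, 3, 4}; 5 is not a member.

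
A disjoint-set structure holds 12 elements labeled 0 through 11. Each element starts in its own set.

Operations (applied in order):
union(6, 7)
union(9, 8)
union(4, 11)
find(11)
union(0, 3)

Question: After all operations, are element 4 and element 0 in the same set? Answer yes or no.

Answer: no

Derivation:
Step 1: union(6, 7) -> merged; set of 6 now {6, 7}
Step 2: union(9, 8) -> merged; set of 9 now {8, 9}
Step 3: union(4, 11) -> merged; set of 4 now {4, 11}
Step 4: find(11) -> no change; set of 11 is {4, 11}
Step 5: union(0, 3) -> merged; set of 0 now {0, 3}
Set of 4: {4, 11}; 0 is not a member.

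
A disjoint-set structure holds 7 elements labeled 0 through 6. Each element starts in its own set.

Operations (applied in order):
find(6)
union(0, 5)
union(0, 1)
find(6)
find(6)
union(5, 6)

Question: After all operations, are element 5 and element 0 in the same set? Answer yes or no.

Step 1: find(6) -> no change; set of 6 is {6}
Step 2: union(0, 5) -> merged; set of 0 now {0, 5}
Step 3: union(0, 1) -> merged; set of 0 now {0, 1, 5}
Step 4: find(6) -> no change; set of 6 is {6}
Step 5: find(6) -> no change; set of 6 is {6}
Step 6: union(5, 6) -> merged; set of 5 now {0, 1, 5, 6}
Set of 5: {0, 1, 5, 6}; 0 is a member.

Answer: yes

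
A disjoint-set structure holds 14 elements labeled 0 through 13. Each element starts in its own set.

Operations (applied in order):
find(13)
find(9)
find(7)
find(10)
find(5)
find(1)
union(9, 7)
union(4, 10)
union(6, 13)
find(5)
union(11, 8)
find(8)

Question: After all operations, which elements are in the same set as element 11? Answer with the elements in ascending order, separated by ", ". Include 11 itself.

Answer: 8, 11

Derivation:
Step 1: find(13) -> no change; set of 13 is {13}
Step 2: find(9) -> no change; set of 9 is {9}
Step 3: find(7) -> no change; set of 7 is {7}
Step 4: find(10) -> no change; set of 10 is {10}
Step 5: find(5) -> no change; set of 5 is {5}
Step 6: find(1) -> no change; set of 1 is {1}
Step 7: union(9, 7) -> merged; set of 9 now {7, 9}
Step 8: union(4, 10) -> merged; set of 4 now {4, 10}
Step 9: union(6, 13) -> merged; set of 6 now {6, 13}
Step 10: find(5) -> no change; set of 5 is {5}
Step 11: union(11, 8) -> merged; set of 11 now {8, 11}
Step 12: find(8) -> no change; set of 8 is {8, 11}
Component of 11: {8, 11}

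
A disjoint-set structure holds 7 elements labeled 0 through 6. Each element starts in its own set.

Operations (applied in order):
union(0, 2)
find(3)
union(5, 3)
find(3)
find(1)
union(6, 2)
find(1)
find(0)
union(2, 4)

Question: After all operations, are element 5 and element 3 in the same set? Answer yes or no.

Step 1: union(0, 2) -> merged; set of 0 now {0, 2}
Step 2: find(3) -> no change; set of 3 is {3}
Step 3: union(5, 3) -> merged; set of 5 now {3, 5}
Step 4: find(3) -> no change; set of 3 is {3, 5}
Step 5: find(1) -> no change; set of 1 is {1}
Step 6: union(6, 2) -> merged; set of 6 now {0, 2, 6}
Step 7: find(1) -> no change; set of 1 is {1}
Step 8: find(0) -> no change; set of 0 is {0, 2, 6}
Step 9: union(2, 4) -> merged; set of 2 now {0, 2, 4, 6}
Set of 5: {3, 5}; 3 is a member.

Answer: yes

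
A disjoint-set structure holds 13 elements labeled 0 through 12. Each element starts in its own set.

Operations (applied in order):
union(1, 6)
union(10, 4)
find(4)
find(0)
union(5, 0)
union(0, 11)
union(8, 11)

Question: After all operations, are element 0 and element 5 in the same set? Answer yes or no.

Answer: yes

Derivation:
Step 1: union(1, 6) -> merged; set of 1 now {1, 6}
Step 2: union(10, 4) -> merged; set of 10 now {4, 10}
Step 3: find(4) -> no change; set of 4 is {4, 10}
Step 4: find(0) -> no change; set of 0 is {0}
Step 5: union(5, 0) -> merged; set of 5 now {0, 5}
Step 6: union(0, 11) -> merged; set of 0 now {0, 5, 11}
Step 7: union(8, 11) -> merged; set of 8 now {0, 5, 8, 11}
Set of 0: {0, 5, 8, 11}; 5 is a member.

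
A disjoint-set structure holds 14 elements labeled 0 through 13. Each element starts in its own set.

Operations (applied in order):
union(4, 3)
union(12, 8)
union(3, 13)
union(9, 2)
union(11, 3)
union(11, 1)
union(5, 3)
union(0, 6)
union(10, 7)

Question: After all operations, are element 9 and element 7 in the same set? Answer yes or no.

Answer: no

Derivation:
Step 1: union(4, 3) -> merged; set of 4 now {3, 4}
Step 2: union(12, 8) -> merged; set of 12 now {8, 12}
Step 3: union(3, 13) -> merged; set of 3 now {3, 4, 13}
Step 4: union(9, 2) -> merged; set of 9 now {2, 9}
Step 5: union(11, 3) -> merged; set of 11 now {3, 4, 11, 13}
Step 6: union(11, 1) -> merged; set of 11 now {1, 3, 4, 11, 13}
Step 7: union(5, 3) -> merged; set of 5 now {1, 3, 4, 5, 11, 13}
Step 8: union(0, 6) -> merged; set of 0 now {0, 6}
Step 9: union(10, 7) -> merged; set of 10 now {7, 10}
Set of 9: {2, 9}; 7 is not a member.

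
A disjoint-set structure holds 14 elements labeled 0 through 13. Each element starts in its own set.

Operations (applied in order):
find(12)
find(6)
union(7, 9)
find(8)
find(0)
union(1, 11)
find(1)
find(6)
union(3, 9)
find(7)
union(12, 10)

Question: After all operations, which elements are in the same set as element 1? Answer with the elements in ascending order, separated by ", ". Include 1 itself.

Step 1: find(12) -> no change; set of 12 is {12}
Step 2: find(6) -> no change; set of 6 is {6}
Step 3: union(7, 9) -> merged; set of 7 now {7, 9}
Step 4: find(8) -> no change; set of 8 is {8}
Step 5: find(0) -> no change; set of 0 is {0}
Step 6: union(1, 11) -> merged; set of 1 now {1, 11}
Step 7: find(1) -> no change; set of 1 is {1, 11}
Step 8: find(6) -> no change; set of 6 is {6}
Step 9: union(3, 9) -> merged; set of 3 now {3, 7, 9}
Step 10: find(7) -> no change; set of 7 is {3, 7, 9}
Step 11: union(12, 10) -> merged; set of 12 now {10, 12}
Component of 1: {1, 11}

Answer: 1, 11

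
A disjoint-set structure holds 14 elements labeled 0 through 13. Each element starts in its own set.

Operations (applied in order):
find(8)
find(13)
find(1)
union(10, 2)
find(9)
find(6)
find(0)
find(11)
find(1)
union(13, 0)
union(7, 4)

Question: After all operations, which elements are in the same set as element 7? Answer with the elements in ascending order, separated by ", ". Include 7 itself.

Answer: 4, 7

Derivation:
Step 1: find(8) -> no change; set of 8 is {8}
Step 2: find(13) -> no change; set of 13 is {13}
Step 3: find(1) -> no change; set of 1 is {1}
Step 4: union(10, 2) -> merged; set of 10 now {2, 10}
Step 5: find(9) -> no change; set of 9 is {9}
Step 6: find(6) -> no change; set of 6 is {6}
Step 7: find(0) -> no change; set of 0 is {0}
Step 8: find(11) -> no change; set of 11 is {11}
Step 9: find(1) -> no change; set of 1 is {1}
Step 10: union(13, 0) -> merged; set of 13 now {0, 13}
Step 11: union(7, 4) -> merged; set of 7 now {4, 7}
Component of 7: {4, 7}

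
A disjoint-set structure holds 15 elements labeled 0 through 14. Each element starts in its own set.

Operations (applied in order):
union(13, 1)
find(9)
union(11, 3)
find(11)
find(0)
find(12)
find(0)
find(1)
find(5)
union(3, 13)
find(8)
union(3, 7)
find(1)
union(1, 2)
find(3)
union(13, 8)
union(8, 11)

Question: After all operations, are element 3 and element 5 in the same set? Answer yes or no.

Answer: no

Derivation:
Step 1: union(13, 1) -> merged; set of 13 now {1, 13}
Step 2: find(9) -> no change; set of 9 is {9}
Step 3: union(11, 3) -> merged; set of 11 now {3, 11}
Step 4: find(11) -> no change; set of 11 is {3, 11}
Step 5: find(0) -> no change; set of 0 is {0}
Step 6: find(12) -> no change; set of 12 is {12}
Step 7: find(0) -> no change; set of 0 is {0}
Step 8: find(1) -> no change; set of 1 is {1, 13}
Step 9: find(5) -> no change; set of 5 is {5}
Step 10: union(3, 13) -> merged; set of 3 now {1, 3, 11, 13}
Step 11: find(8) -> no change; set of 8 is {8}
Step 12: union(3, 7) -> merged; set of 3 now {1, 3, 7, 11, 13}
Step 13: find(1) -> no change; set of 1 is {1, 3, 7, 11, 13}
Step 14: union(1, 2) -> merged; set of 1 now {1, 2, 3, 7, 11, 13}
Step 15: find(3) -> no change; set of 3 is {1, 2, 3, 7, 11, 13}
Step 16: union(13, 8) -> merged; set of 13 now {1, 2, 3, 7, 8, 11, 13}
Step 17: union(8, 11) -> already same set; set of 8 now {1, 2, 3, 7, 8, 11, 13}
Set of 3: {1, 2, 3, 7, 8, 11, 13}; 5 is not a member.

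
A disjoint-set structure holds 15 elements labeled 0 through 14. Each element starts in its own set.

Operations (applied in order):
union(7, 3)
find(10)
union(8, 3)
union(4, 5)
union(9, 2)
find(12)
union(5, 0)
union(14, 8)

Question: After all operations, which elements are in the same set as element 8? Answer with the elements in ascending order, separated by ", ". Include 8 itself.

Answer: 3, 7, 8, 14

Derivation:
Step 1: union(7, 3) -> merged; set of 7 now {3, 7}
Step 2: find(10) -> no change; set of 10 is {10}
Step 3: union(8, 3) -> merged; set of 8 now {3, 7, 8}
Step 4: union(4, 5) -> merged; set of 4 now {4, 5}
Step 5: union(9, 2) -> merged; set of 9 now {2, 9}
Step 6: find(12) -> no change; set of 12 is {12}
Step 7: union(5, 0) -> merged; set of 5 now {0, 4, 5}
Step 8: union(14, 8) -> merged; set of 14 now {3, 7, 8, 14}
Component of 8: {3, 7, 8, 14}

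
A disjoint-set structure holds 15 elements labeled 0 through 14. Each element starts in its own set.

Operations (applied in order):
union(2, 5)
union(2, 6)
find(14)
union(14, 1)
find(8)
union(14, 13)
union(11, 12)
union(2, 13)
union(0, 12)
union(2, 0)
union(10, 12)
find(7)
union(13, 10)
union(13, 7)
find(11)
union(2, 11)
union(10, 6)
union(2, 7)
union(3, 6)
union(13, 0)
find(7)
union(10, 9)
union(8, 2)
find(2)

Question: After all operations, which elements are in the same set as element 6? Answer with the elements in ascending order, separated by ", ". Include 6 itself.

Answer: 0, 1, 2, 3, 5, 6, 7, 8, 9, 10, 11, 12, 13, 14

Derivation:
Step 1: union(2, 5) -> merged; set of 2 now {2, 5}
Step 2: union(2, 6) -> merged; set of 2 now {2, 5, 6}
Step 3: find(14) -> no change; set of 14 is {14}
Step 4: union(14, 1) -> merged; set of 14 now {1, 14}
Step 5: find(8) -> no change; set of 8 is {8}
Step 6: union(14, 13) -> merged; set of 14 now {1, 13, 14}
Step 7: union(11, 12) -> merged; set of 11 now {11, 12}
Step 8: union(2, 13) -> merged; set of 2 now {1, 2, 5, 6, 13, 14}
Step 9: union(0, 12) -> merged; set of 0 now {0, 11, 12}
Step 10: union(2, 0) -> merged; set of 2 now {0, 1, 2, 5, 6, 11, 12, 13, 14}
Step 11: union(10, 12) -> merged; set of 10 now {0, 1, 2, 5, 6, 10, 11, 12, 13, 14}
Step 12: find(7) -> no change; set of 7 is {7}
Step 13: union(13, 10) -> already same set; set of 13 now {0, 1, 2, 5, 6, 10, 11, 12, 13, 14}
Step 14: union(13, 7) -> merged; set of 13 now {0, 1, 2, 5, 6, 7, 10, 11, 12, 13, 14}
Step 15: find(11) -> no change; set of 11 is {0, 1, 2, 5, 6, 7, 10, 11, 12, 13, 14}
Step 16: union(2, 11) -> already same set; set of 2 now {0, 1, 2, 5, 6, 7, 10, 11, 12, 13, 14}
Step 17: union(10, 6) -> already same set; set of 10 now {0, 1, 2, 5, 6, 7, 10, 11, 12, 13, 14}
Step 18: union(2, 7) -> already same set; set of 2 now {0, 1, 2, 5, 6, 7, 10, 11, 12, 13, 14}
Step 19: union(3, 6) -> merged; set of 3 now {0, 1, 2, 3, 5, 6, 7, 10, 11, 12, 13, 14}
Step 20: union(13, 0) -> already same set; set of 13 now {0, 1, 2, 3, 5, 6, 7, 10, 11, 12, 13, 14}
Step 21: find(7) -> no change; set of 7 is {0, 1, 2, 3, 5, 6, 7, 10, 11, 12, 13, 14}
Step 22: union(10, 9) -> merged; set of 10 now {0, 1, 2, 3, 5, 6, 7, 9, 10, 11, 12, 13, 14}
Step 23: union(8, 2) -> merged; set of 8 now {0, 1, 2, 3, 5, 6, 7, 8, 9, 10, 11, 12, 13, 14}
Step 24: find(2) -> no change; set of 2 is {0, 1, 2, 3, 5, 6, 7, 8, 9, 10, 11, 12, 13, 14}
Component of 6: {0, 1, 2, 3, 5, 6, 7, 8, 9, 10, 11, 12, 13, 14}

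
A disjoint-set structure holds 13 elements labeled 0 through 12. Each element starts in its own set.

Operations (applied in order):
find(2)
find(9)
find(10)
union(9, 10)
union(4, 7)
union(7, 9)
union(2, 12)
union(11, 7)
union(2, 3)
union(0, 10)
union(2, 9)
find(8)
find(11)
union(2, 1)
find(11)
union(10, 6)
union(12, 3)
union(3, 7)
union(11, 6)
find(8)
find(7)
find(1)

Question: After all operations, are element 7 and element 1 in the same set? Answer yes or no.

Step 1: find(2) -> no change; set of 2 is {2}
Step 2: find(9) -> no change; set of 9 is {9}
Step 3: find(10) -> no change; set of 10 is {10}
Step 4: union(9, 10) -> merged; set of 9 now {9, 10}
Step 5: union(4, 7) -> merged; set of 4 now {4, 7}
Step 6: union(7, 9) -> merged; set of 7 now {4, 7, 9, 10}
Step 7: union(2, 12) -> merged; set of 2 now {2, 12}
Step 8: union(11, 7) -> merged; set of 11 now {4, 7, 9, 10, 11}
Step 9: union(2, 3) -> merged; set of 2 now {2, 3, 12}
Step 10: union(0, 10) -> merged; set of 0 now {0, 4, 7, 9, 10, 11}
Step 11: union(2, 9) -> merged; set of 2 now {0, 2, 3, 4, 7, 9, 10, 11, 12}
Step 12: find(8) -> no change; set of 8 is {8}
Step 13: find(11) -> no change; set of 11 is {0, 2, 3, 4, 7, 9, 10, 11, 12}
Step 14: union(2, 1) -> merged; set of 2 now {0, 1, 2, 3, 4, 7, 9, 10, 11, 12}
Step 15: find(11) -> no change; set of 11 is {0, 1, 2, 3, 4, 7, 9, 10, 11, 12}
Step 16: union(10, 6) -> merged; set of 10 now {0, 1, 2, 3, 4, 6, 7, 9, 10, 11, 12}
Step 17: union(12, 3) -> already same set; set of 12 now {0, 1, 2, 3, 4, 6, 7, 9, 10, 11, 12}
Step 18: union(3, 7) -> already same set; set of 3 now {0, 1, 2, 3, 4, 6, 7, 9, 10, 11, 12}
Step 19: union(11, 6) -> already same set; set of 11 now {0, 1, 2, 3, 4, 6, 7, 9, 10, 11, 12}
Step 20: find(8) -> no change; set of 8 is {8}
Step 21: find(7) -> no change; set of 7 is {0, 1, 2, 3, 4, 6, 7, 9, 10, 11, 12}
Step 22: find(1) -> no change; set of 1 is {0, 1, 2, 3, 4, 6, 7, 9, 10, 11, 12}
Set of 7: {0, 1, 2, 3, 4, 6, 7, 9, 10, 11, 12}; 1 is a member.

Answer: yes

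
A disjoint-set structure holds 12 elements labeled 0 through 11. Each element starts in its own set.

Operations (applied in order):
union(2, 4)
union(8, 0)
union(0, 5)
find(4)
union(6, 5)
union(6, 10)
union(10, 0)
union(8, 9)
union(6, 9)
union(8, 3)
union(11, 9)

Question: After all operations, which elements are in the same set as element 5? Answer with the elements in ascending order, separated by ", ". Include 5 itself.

Step 1: union(2, 4) -> merged; set of 2 now {2, 4}
Step 2: union(8, 0) -> merged; set of 8 now {0, 8}
Step 3: union(0, 5) -> merged; set of 0 now {0, 5, 8}
Step 4: find(4) -> no change; set of 4 is {2, 4}
Step 5: union(6, 5) -> merged; set of 6 now {0, 5, 6, 8}
Step 6: union(6, 10) -> merged; set of 6 now {0, 5, 6, 8, 10}
Step 7: union(10, 0) -> already same set; set of 10 now {0, 5, 6, 8, 10}
Step 8: union(8, 9) -> merged; set of 8 now {0, 5, 6, 8, 9, 10}
Step 9: union(6, 9) -> already same set; set of 6 now {0, 5, 6, 8, 9, 10}
Step 10: union(8, 3) -> merged; set of 8 now {0, 3, 5, 6, 8, 9, 10}
Step 11: union(11, 9) -> merged; set of 11 now {0, 3, 5, 6, 8, 9, 10, 11}
Component of 5: {0, 3, 5, 6, 8, 9, 10, 11}

Answer: 0, 3, 5, 6, 8, 9, 10, 11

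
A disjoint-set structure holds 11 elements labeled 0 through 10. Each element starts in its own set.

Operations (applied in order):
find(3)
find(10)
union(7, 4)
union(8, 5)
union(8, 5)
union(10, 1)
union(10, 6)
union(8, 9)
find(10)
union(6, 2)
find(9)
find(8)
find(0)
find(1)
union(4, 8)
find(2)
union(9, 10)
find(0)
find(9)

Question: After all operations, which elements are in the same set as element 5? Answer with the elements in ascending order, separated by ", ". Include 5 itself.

Step 1: find(3) -> no change; set of 3 is {3}
Step 2: find(10) -> no change; set of 10 is {10}
Step 3: union(7, 4) -> merged; set of 7 now {4, 7}
Step 4: union(8, 5) -> merged; set of 8 now {5, 8}
Step 5: union(8, 5) -> already same set; set of 8 now {5, 8}
Step 6: union(10, 1) -> merged; set of 10 now {1, 10}
Step 7: union(10, 6) -> merged; set of 10 now {1, 6, 10}
Step 8: union(8, 9) -> merged; set of 8 now {5, 8, 9}
Step 9: find(10) -> no change; set of 10 is {1, 6, 10}
Step 10: union(6, 2) -> merged; set of 6 now {1, 2, 6, 10}
Step 11: find(9) -> no change; set of 9 is {5, 8, 9}
Step 12: find(8) -> no change; set of 8 is {5, 8, 9}
Step 13: find(0) -> no change; set of 0 is {0}
Step 14: find(1) -> no change; set of 1 is {1, 2, 6, 10}
Step 15: union(4, 8) -> merged; set of 4 now {4, 5, 7, 8, 9}
Step 16: find(2) -> no change; set of 2 is {1, 2, 6, 10}
Step 17: union(9, 10) -> merged; set of 9 now {1, 2, 4, 5, 6, 7, 8, 9, 10}
Step 18: find(0) -> no change; set of 0 is {0}
Step 19: find(9) -> no change; set of 9 is {1, 2, 4, 5, 6, 7, 8, 9, 10}
Component of 5: {1, 2, 4, 5, 6, 7, 8, 9, 10}

Answer: 1, 2, 4, 5, 6, 7, 8, 9, 10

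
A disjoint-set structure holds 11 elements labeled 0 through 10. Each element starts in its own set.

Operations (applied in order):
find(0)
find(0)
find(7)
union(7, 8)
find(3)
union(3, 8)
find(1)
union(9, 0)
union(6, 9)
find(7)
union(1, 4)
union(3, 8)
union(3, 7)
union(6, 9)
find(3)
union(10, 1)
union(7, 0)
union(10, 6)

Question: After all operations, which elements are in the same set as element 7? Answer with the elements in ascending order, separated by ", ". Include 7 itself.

Step 1: find(0) -> no change; set of 0 is {0}
Step 2: find(0) -> no change; set of 0 is {0}
Step 3: find(7) -> no change; set of 7 is {7}
Step 4: union(7, 8) -> merged; set of 7 now {7, 8}
Step 5: find(3) -> no change; set of 3 is {3}
Step 6: union(3, 8) -> merged; set of 3 now {3, 7, 8}
Step 7: find(1) -> no change; set of 1 is {1}
Step 8: union(9, 0) -> merged; set of 9 now {0, 9}
Step 9: union(6, 9) -> merged; set of 6 now {0, 6, 9}
Step 10: find(7) -> no change; set of 7 is {3, 7, 8}
Step 11: union(1, 4) -> merged; set of 1 now {1, 4}
Step 12: union(3, 8) -> already same set; set of 3 now {3, 7, 8}
Step 13: union(3, 7) -> already same set; set of 3 now {3, 7, 8}
Step 14: union(6, 9) -> already same set; set of 6 now {0, 6, 9}
Step 15: find(3) -> no change; set of 3 is {3, 7, 8}
Step 16: union(10, 1) -> merged; set of 10 now {1, 4, 10}
Step 17: union(7, 0) -> merged; set of 7 now {0, 3, 6, 7, 8, 9}
Step 18: union(10, 6) -> merged; set of 10 now {0, 1, 3, 4, 6, 7, 8, 9, 10}
Component of 7: {0, 1, 3, 4, 6, 7, 8, 9, 10}

Answer: 0, 1, 3, 4, 6, 7, 8, 9, 10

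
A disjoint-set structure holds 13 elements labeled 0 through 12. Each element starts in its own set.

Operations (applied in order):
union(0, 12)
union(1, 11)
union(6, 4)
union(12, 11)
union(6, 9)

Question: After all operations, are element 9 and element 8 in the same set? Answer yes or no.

Answer: no

Derivation:
Step 1: union(0, 12) -> merged; set of 0 now {0, 12}
Step 2: union(1, 11) -> merged; set of 1 now {1, 11}
Step 3: union(6, 4) -> merged; set of 6 now {4, 6}
Step 4: union(12, 11) -> merged; set of 12 now {0, 1, 11, 12}
Step 5: union(6, 9) -> merged; set of 6 now {4, 6, 9}
Set of 9: {4, 6, 9}; 8 is not a member.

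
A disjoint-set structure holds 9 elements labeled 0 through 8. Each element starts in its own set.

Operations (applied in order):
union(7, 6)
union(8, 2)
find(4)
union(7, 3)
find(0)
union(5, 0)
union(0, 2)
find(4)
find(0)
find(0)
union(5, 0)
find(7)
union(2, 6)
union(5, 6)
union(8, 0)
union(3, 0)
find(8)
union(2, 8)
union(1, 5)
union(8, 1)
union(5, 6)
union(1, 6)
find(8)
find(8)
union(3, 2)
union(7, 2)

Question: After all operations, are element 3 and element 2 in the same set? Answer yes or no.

Answer: yes

Derivation:
Step 1: union(7, 6) -> merged; set of 7 now {6, 7}
Step 2: union(8, 2) -> merged; set of 8 now {2, 8}
Step 3: find(4) -> no change; set of 4 is {4}
Step 4: union(7, 3) -> merged; set of 7 now {3, 6, 7}
Step 5: find(0) -> no change; set of 0 is {0}
Step 6: union(5, 0) -> merged; set of 5 now {0, 5}
Step 7: union(0, 2) -> merged; set of 0 now {0, 2, 5, 8}
Step 8: find(4) -> no change; set of 4 is {4}
Step 9: find(0) -> no change; set of 0 is {0, 2, 5, 8}
Step 10: find(0) -> no change; set of 0 is {0, 2, 5, 8}
Step 11: union(5, 0) -> already same set; set of 5 now {0, 2, 5, 8}
Step 12: find(7) -> no change; set of 7 is {3, 6, 7}
Step 13: union(2, 6) -> merged; set of 2 now {0, 2, 3, 5, 6, 7, 8}
Step 14: union(5, 6) -> already same set; set of 5 now {0, 2, 3, 5, 6, 7, 8}
Step 15: union(8, 0) -> already same set; set of 8 now {0, 2, 3, 5, 6, 7, 8}
Step 16: union(3, 0) -> already same set; set of 3 now {0, 2, 3, 5, 6, 7, 8}
Step 17: find(8) -> no change; set of 8 is {0, 2, 3, 5, 6, 7, 8}
Step 18: union(2, 8) -> already same set; set of 2 now {0, 2, 3, 5, 6, 7, 8}
Step 19: union(1, 5) -> merged; set of 1 now {0, 1, 2, 3, 5, 6, 7, 8}
Step 20: union(8, 1) -> already same set; set of 8 now {0, 1, 2, 3, 5, 6, 7, 8}
Step 21: union(5, 6) -> already same set; set of 5 now {0, 1, 2, 3, 5, 6, 7, 8}
Step 22: union(1, 6) -> already same set; set of 1 now {0, 1, 2, 3, 5, 6, 7, 8}
Step 23: find(8) -> no change; set of 8 is {0, 1, 2, 3, 5, 6, 7, 8}
Step 24: find(8) -> no change; set of 8 is {0, 1, 2, 3, 5, 6, 7, 8}
Step 25: union(3, 2) -> already same set; set of 3 now {0, 1, 2, 3, 5, 6, 7, 8}
Step 26: union(7, 2) -> already same set; set of 7 now {0, 1, 2, 3, 5, 6, 7, 8}
Set of 3: {0, 1, 2, 3, 5, 6, 7, 8}; 2 is a member.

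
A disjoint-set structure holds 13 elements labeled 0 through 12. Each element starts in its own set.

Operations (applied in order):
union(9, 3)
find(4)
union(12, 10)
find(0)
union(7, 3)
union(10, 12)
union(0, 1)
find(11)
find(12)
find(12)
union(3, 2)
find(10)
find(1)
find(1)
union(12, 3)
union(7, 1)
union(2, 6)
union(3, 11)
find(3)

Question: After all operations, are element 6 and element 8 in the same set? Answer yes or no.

Step 1: union(9, 3) -> merged; set of 9 now {3, 9}
Step 2: find(4) -> no change; set of 4 is {4}
Step 3: union(12, 10) -> merged; set of 12 now {10, 12}
Step 4: find(0) -> no change; set of 0 is {0}
Step 5: union(7, 3) -> merged; set of 7 now {3, 7, 9}
Step 6: union(10, 12) -> already same set; set of 10 now {10, 12}
Step 7: union(0, 1) -> merged; set of 0 now {0, 1}
Step 8: find(11) -> no change; set of 11 is {11}
Step 9: find(12) -> no change; set of 12 is {10, 12}
Step 10: find(12) -> no change; set of 12 is {10, 12}
Step 11: union(3, 2) -> merged; set of 3 now {2, 3, 7, 9}
Step 12: find(10) -> no change; set of 10 is {10, 12}
Step 13: find(1) -> no change; set of 1 is {0, 1}
Step 14: find(1) -> no change; set of 1 is {0, 1}
Step 15: union(12, 3) -> merged; set of 12 now {2, 3, 7, 9, 10, 12}
Step 16: union(7, 1) -> merged; set of 7 now {0, 1, 2, 3, 7, 9, 10, 12}
Step 17: union(2, 6) -> merged; set of 2 now {0, 1, 2, 3, 6, 7, 9, 10, 12}
Step 18: union(3, 11) -> merged; set of 3 now {0, 1, 2, 3, 6, 7, 9, 10, 11, 12}
Step 19: find(3) -> no change; set of 3 is {0, 1, 2, 3, 6, 7, 9, 10, 11, 12}
Set of 6: {0, 1, 2, 3, 6, 7, 9, 10, 11, 12}; 8 is not a member.

Answer: no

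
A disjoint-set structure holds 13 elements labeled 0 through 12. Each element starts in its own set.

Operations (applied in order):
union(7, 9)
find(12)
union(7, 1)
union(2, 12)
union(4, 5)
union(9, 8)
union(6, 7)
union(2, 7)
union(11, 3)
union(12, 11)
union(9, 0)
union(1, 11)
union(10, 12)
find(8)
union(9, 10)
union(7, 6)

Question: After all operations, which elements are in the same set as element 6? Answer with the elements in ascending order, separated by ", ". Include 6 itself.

Answer: 0, 1, 2, 3, 6, 7, 8, 9, 10, 11, 12

Derivation:
Step 1: union(7, 9) -> merged; set of 7 now {7, 9}
Step 2: find(12) -> no change; set of 12 is {12}
Step 3: union(7, 1) -> merged; set of 7 now {1, 7, 9}
Step 4: union(2, 12) -> merged; set of 2 now {2, 12}
Step 5: union(4, 5) -> merged; set of 4 now {4, 5}
Step 6: union(9, 8) -> merged; set of 9 now {1, 7, 8, 9}
Step 7: union(6, 7) -> merged; set of 6 now {1, 6, 7, 8, 9}
Step 8: union(2, 7) -> merged; set of 2 now {1, 2, 6, 7, 8, 9, 12}
Step 9: union(11, 3) -> merged; set of 11 now {3, 11}
Step 10: union(12, 11) -> merged; set of 12 now {1, 2, 3, 6, 7, 8, 9, 11, 12}
Step 11: union(9, 0) -> merged; set of 9 now {0, 1, 2, 3, 6, 7, 8, 9, 11, 12}
Step 12: union(1, 11) -> already same set; set of 1 now {0, 1, 2, 3, 6, 7, 8, 9, 11, 12}
Step 13: union(10, 12) -> merged; set of 10 now {0, 1, 2, 3, 6, 7, 8, 9, 10, 11, 12}
Step 14: find(8) -> no change; set of 8 is {0, 1, 2, 3, 6, 7, 8, 9, 10, 11, 12}
Step 15: union(9, 10) -> already same set; set of 9 now {0, 1, 2, 3, 6, 7, 8, 9, 10, 11, 12}
Step 16: union(7, 6) -> already same set; set of 7 now {0, 1, 2, 3, 6, 7, 8, 9, 10, 11, 12}
Component of 6: {0, 1, 2, 3, 6, 7, 8, 9, 10, 11, 12}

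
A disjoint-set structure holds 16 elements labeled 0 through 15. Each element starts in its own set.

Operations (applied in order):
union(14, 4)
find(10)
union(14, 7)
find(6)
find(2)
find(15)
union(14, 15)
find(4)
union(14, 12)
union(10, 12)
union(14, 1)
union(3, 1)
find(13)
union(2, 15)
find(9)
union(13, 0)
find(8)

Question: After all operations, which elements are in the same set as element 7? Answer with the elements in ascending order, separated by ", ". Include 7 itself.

Step 1: union(14, 4) -> merged; set of 14 now {4, 14}
Step 2: find(10) -> no change; set of 10 is {10}
Step 3: union(14, 7) -> merged; set of 14 now {4, 7, 14}
Step 4: find(6) -> no change; set of 6 is {6}
Step 5: find(2) -> no change; set of 2 is {2}
Step 6: find(15) -> no change; set of 15 is {15}
Step 7: union(14, 15) -> merged; set of 14 now {4, 7, 14, 15}
Step 8: find(4) -> no change; set of 4 is {4, 7, 14, 15}
Step 9: union(14, 12) -> merged; set of 14 now {4, 7, 12, 14, 15}
Step 10: union(10, 12) -> merged; set of 10 now {4, 7, 10, 12, 14, 15}
Step 11: union(14, 1) -> merged; set of 14 now {1, 4, 7, 10, 12, 14, 15}
Step 12: union(3, 1) -> merged; set of 3 now {1, 3, 4, 7, 10, 12, 14, 15}
Step 13: find(13) -> no change; set of 13 is {13}
Step 14: union(2, 15) -> merged; set of 2 now {1, 2, 3, 4, 7, 10, 12, 14, 15}
Step 15: find(9) -> no change; set of 9 is {9}
Step 16: union(13, 0) -> merged; set of 13 now {0, 13}
Step 17: find(8) -> no change; set of 8 is {8}
Component of 7: {1, 2, 3, 4, 7, 10, 12, 14, 15}

Answer: 1, 2, 3, 4, 7, 10, 12, 14, 15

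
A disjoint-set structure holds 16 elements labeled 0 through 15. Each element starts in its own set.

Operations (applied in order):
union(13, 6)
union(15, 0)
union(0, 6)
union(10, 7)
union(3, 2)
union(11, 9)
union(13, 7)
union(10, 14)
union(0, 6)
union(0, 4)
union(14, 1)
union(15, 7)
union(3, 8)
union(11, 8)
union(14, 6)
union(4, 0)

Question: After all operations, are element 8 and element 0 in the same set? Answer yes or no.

Step 1: union(13, 6) -> merged; set of 13 now {6, 13}
Step 2: union(15, 0) -> merged; set of 15 now {0, 15}
Step 3: union(0, 6) -> merged; set of 0 now {0, 6, 13, 15}
Step 4: union(10, 7) -> merged; set of 10 now {7, 10}
Step 5: union(3, 2) -> merged; set of 3 now {2, 3}
Step 6: union(11, 9) -> merged; set of 11 now {9, 11}
Step 7: union(13, 7) -> merged; set of 13 now {0, 6, 7, 10, 13, 15}
Step 8: union(10, 14) -> merged; set of 10 now {0, 6, 7, 10, 13, 14, 15}
Step 9: union(0, 6) -> already same set; set of 0 now {0, 6, 7, 10, 13, 14, 15}
Step 10: union(0, 4) -> merged; set of 0 now {0, 4, 6, 7, 10, 13, 14, 15}
Step 11: union(14, 1) -> merged; set of 14 now {0, 1, 4, 6, 7, 10, 13, 14, 15}
Step 12: union(15, 7) -> already same set; set of 15 now {0, 1, 4, 6, 7, 10, 13, 14, 15}
Step 13: union(3, 8) -> merged; set of 3 now {2, 3, 8}
Step 14: union(11, 8) -> merged; set of 11 now {2, 3, 8, 9, 11}
Step 15: union(14, 6) -> already same set; set of 14 now {0, 1, 4, 6, 7, 10, 13, 14, 15}
Step 16: union(4, 0) -> already same set; set of 4 now {0, 1, 4, 6, 7, 10, 13, 14, 15}
Set of 8: {2, 3, 8, 9, 11}; 0 is not a member.

Answer: no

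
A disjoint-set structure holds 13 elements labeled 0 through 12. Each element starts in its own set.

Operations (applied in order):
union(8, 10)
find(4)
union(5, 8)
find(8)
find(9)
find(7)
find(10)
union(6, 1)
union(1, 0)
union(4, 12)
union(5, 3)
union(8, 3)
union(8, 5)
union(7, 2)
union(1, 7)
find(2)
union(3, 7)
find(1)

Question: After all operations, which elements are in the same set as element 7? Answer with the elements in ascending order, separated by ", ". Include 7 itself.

Answer: 0, 1, 2, 3, 5, 6, 7, 8, 10

Derivation:
Step 1: union(8, 10) -> merged; set of 8 now {8, 10}
Step 2: find(4) -> no change; set of 4 is {4}
Step 3: union(5, 8) -> merged; set of 5 now {5, 8, 10}
Step 4: find(8) -> no change; set of 8 is {5, 8, 10}
Step 5: find(9) -> no change; set of 9 is {9}
Step 6: find(7) -> no change; set of 7 is {7}
Step 7: find(10) -> no change; set of 10 is {5, 8, 10}
Step 8: union(6, 1) -> merged; set of 6 now {1, 6}
Step 9: union(1, 0) -> merged; set of 1 now {0, 1, 6}
Step 10: union(4, 12) -> merged; set of 4 now {4, 12}
Step 11: union(5, 3) -> merged; set of 5 now {3, 5, 8, 10}
Step 12: union(8, 3) -> already same set; set of 8 now {3, 5, 8, 10}
Step 13: union(8, 5) -> already same set; set of 8 now {3, 5, 8, 10}
Step 14: union(7, 2) -> merged; set of 7 now {2, 7}
Step 15: union(1, 7) -> merged; set of 1 now {0, 1, 2, 6, 7}
Step 16: find(2) -> no change; set of 2 is {0, 1, 2, 6, 7}
Step 17: union(3, 7) -> merged; set of 3 now {0, 1, 2, 3, 5, 6, 7, 8, 10}
Step 18: find(1) -> no change; set of 1 is {0, 1, 2, 3, 5, 6, 7, 8, 10}
Component of 7: {0, 1, 2, 3, 5, 6, 7, 8, 10}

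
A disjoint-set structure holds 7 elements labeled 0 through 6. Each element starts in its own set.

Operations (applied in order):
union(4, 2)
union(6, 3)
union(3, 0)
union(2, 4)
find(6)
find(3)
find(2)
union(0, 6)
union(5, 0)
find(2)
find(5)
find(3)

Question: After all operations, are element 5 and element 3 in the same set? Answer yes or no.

Answer: yes

Derivation:
Step 1: union(4, 2) -> merged; set of 4 now {2, 4}
Step 2: union(6, 3) -> merged; set of 6 now {3, 6}
Step 3: union(3, 0) -> merged; set of 3 now {0, 3, 6}
Step 4: union(2, 4) -> already same set; set of 2 now {2, 4}
Step 5: find(6) -> no change; set of 6 is {0, 3, 6}
Step 6: find(3) -> no change; set of 3 is {0, 3, 6}
Step 7: find(2) -> no change; set of 2 is {2, 4}
Step 8: union(0, 6) -> already same set; set of 0 now {0, 3, 6}
Step 9: union(5, 0) -> merged; set of 5 now {0, 3, 5, 6}
Step 10: find(2) -> no change; set of 2 is {2, 4}
Step 11: find(5) -> no change; set of 5 is {0, 3, 5, 6}
Step 12: find(3) -> no change; set of 3 is {0, 3, 5, 6}
Set of 5: {0, 3, 5, 6}; 3 is a member.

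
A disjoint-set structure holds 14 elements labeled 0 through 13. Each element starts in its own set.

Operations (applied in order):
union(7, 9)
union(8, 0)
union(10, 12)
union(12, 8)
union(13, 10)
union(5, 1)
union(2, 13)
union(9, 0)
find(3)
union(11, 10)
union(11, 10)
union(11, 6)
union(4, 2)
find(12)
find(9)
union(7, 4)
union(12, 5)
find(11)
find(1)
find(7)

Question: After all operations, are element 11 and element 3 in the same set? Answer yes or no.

Answer: no

Derivation:
Step 1: union(7, 9) -> merged; set of 7 now {7, 9}
Step 2: union(8, 0) -> merged; set of 8 now {0, 8}
Step 3: union(10, 12) -> merged; set of 10 now {10, 12}
Step 4: union(12, 8) -> merged; set of 12 now {0, 8, 10, 12}
Step 5: union(13, 10) -> merged; set of 13 now {0, 8, 10, 12, 13}
Step 6: union(5, 1) -> merged; set of 5 now {1, 5}
Step 7: union(2, 13) -> merged; set of 2 now {0, 2, 8, 10, 12, 13}
Step 8: union(9, 0) -> merged; set of 9 now {0, 2, 7, 8, 9, 10, 12, 13}
Step 9: find(3) -> no change; set of 3 is {3}
Step 10: union(11, 10) -> merged; set of 11 now {0, 2, 7, 8, 9, 10, 11, 12, 13}
Step 11: union(11, 10) -> already same set; set of 11 now {0, 2, 7, 8, 9, 10, 11, 12, 13}
Step 12: union(11, 6) -> merged; set of 11 now {0, 2, 6, 7, 8, 9, 10, 11, 12, 13}
Step 13: union(4, 2) -> merged; set of 4 now {0, 2, 4, 6, 7, 8, 9, 10, 11, 12, 13}
Step 14: find(12) -> no change; set of 12 is {0, 2, 4, 6, 7, 8, 9, 10, 11, 12, 13}
Step 15: find(9) -> no change; set of 9 is {0, 2, 4, 6, 7, 8, 9, 10, 11, 12, 13}
Step 16: union(7, 4) -> already same set; set of 7 now {0, 2, 4, 6, 7, 8, 9, 10, 11, 12, 13}
Step 17: union(12, 5) -> merged; set of 12 now {0, 1, 2, 4, 5, 6, 7, 8, 9, 10, 11, 12, 13}
Step 18: find(11) -> no change; set of 11 is {0, 1, 2, 4, 5, 6, 7, 8, 9, 10, 11, 12, 13}
Step 19: find(1) -> no change; set of 1 is {0, 1, 2, 4, 5, 6, 7, 8, 9, 10, 11, 12, 13}
Step 20: find(7) -> no change; set of 7 is {0, 1, 2, 4, 5, 6, 7, 8, 9, 10, 11, 12, 13}
Set of 11: {0, 1, 2, 4, 5, 6, 7, 8, 9, 10, 11, 12, 13}; 3 is not a member.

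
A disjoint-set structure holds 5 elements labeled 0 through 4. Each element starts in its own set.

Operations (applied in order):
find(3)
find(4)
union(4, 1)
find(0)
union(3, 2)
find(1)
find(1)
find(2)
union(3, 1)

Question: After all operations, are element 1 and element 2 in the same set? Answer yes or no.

Answer: yes

Derivation:
Step 1: find(3) -> no change; set of 3 is {3}
Step 2: find(4) -> no change; set of 4 is {4}
Step 3: union(4, 1) -> merged; set of 4 now {1, 4}
Step 4: find(0) -> no change; set of 0 is {0}
Step 5: union(3, 2) -> merged; set of 3 now {2, 3}
Step 6: find(1) -> no change; set of 1 is {1, 4}
Step 7: find(1) -> no change; set of 1 is {1, 4}
Step 8: find(2) -> no change; set of 2 is {2, 3}
Step 9: union(3, 1) -> merged; set of 3 now {1, 2, 3, 4}
Set of 1: {1, 2, 3, 4}; 2 is a member.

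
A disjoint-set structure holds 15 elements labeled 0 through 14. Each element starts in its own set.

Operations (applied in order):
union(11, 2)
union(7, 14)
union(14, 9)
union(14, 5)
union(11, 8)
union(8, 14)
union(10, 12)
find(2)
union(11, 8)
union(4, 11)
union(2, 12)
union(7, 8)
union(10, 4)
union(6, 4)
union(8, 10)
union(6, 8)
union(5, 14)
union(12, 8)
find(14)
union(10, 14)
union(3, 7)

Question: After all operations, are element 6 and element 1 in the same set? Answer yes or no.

Step 1: union(11, 2) -> merged; set of 11 now {2, 11}
Step 2: union(7, 14) -> merged; set of 7 now {7, 14}
Step 3: union(14, 9) -> merged; set of 14 now {7, 9, 14}
Step 4: union(14, 5) -> merged; set of 14 now {5, 7, 9, 14}
Step 5: union(11, 8) -> merged; set of 11 now {2, 8, 11}
Step 6: union(8, 14) -> merged; set of 8 now {2, 5, 7, 8, 9, 11, 14}
Step 7: union(10, 12) -> merged; set of 10 now {10, 12}
Step 8: find(2) -> no change; set of 2 is {2, 5, 7, 8, 9, 11, 14}
Step 9: union(11, 8) -> already same set; set of 11 now {2, 5, 7, 8, 9, 11, 14}
Step 10: union(4, 11) -> merged; set of 4 now {2, 4, 5, 7, 8, 9, 11, 14}
Step 11: union(2, 12) -> merged; set of 2 now {2, 4, 5, 7, 8, 9, 10, 11, 12, 14}
Step 12: union(7, 8) -> already same set; set of 7 now {2, 4, 5, 7, 8, 9, 10, 11, 12, 14}
Step 13: union(10, 4) -> already same set; set of 10 now {2, 4, 5, 7, 8, 9, 10, 11, 12, 14}
Step 14: union(6, 4) -> merged; set of 6 now {2, 4, 5, 6, 7, 8, 9, 10, 11, 12, 14}
Step 15: union(8, 10) -> already same set; set of 8 now {2, 4, 5, 6, 7, 8, 9, 10, 11, 12, 14}
Step 16: union(6, 8) -> already same set; set of 6 now {2, 4, 5, 6, 7, 8, 9, 10, 11, 12, 14}
Step 17: union(5, 14) -> already same set; set of 5 now {2, 4, 5, 6, 7, 8, 9, 10, 11, 12, 14}
Step 18: union(12, 8) -> already same set; set of 12 now {2, 4, 5, 6, 7, 8, 9, 10, 11, 12, 14}
Step 19: find(14) -> no change; set of 14 is {2, 4, 5, 6, 7, 8, 9, 10, 11, 12, 14}
Step 20: union(10, 14) -> already same set; set of 10 now {2, 4, 5, 6, 7, 8, 9, 10, 11, 12, 14}
Step 21: union(3, 7) -> merged; set of 3 now {2, 3, 4, 5, 6, 7, 8, 9, 10, 11, 12, 14}
Set of 6: {2, 3, 4, 5, 6, 7, 8, 9, 10, 11, 12, 14}; 1 is not a member.

Answer: no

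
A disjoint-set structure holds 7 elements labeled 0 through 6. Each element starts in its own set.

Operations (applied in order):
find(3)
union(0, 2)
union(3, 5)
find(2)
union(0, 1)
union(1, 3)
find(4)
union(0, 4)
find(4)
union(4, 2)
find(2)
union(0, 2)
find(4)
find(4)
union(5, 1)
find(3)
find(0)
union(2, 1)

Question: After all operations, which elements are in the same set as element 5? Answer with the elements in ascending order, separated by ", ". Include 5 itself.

Step 1: find(3) -> no change; set of 3 is {3}
Step 2: union(0, 2) -> merged; set of 0 now {0, 2}
Step 3: union(3, 5) -> merged; set of 3 now {3, 5}
Step 4: find(2) -> no change; set of 2 is {0, 2}
Step 5: union(0, 1) -> merged; set of 0 now {0, 1, 2}
Step 6: union(1, 3) -> merged; set of 1 now {0, 1, 2, 3, 5}
Step 7: find(4) -> no change; set of 4 is {4}
Step 8: union(0, 4) -> merged; set of 0 now {0, 1, 2, 3, 4, 5}
Step 9: find(4) -> no change; set of 4 is {0, 1, 2, 3, 4, 5}
Step 10: union(4, 2) -> already same set; set of 4 now {0, 1, 2, 3, 4, 5}
Step 11: find(2) -> no change; set of 2 is {0, 1, 2, 3, 4, 5}
Step 12: union(0, 2) -> already same set; set of 0 now {0, 1, 2, 3, 4, 5}
Step 13: find(4) -> no change; set of 4 is {0, 1, 2, 3, 4, 5}
Step 14: find(4) -> no change; set of 4 is {0, 1, 2, 3, 4, 5}
Step 15: union(5, 1) -> already same set; set of 5 now {0, 1, 2, 3, 4, 5}
Step 16: find(3) -> no change; set of 3 is {0, 1, 2, 3, 4, 5}
Step 17: find(0) -> no change; set of 0 is {0, 1, 2, 3, 4, 5}
Step 18: union(2, 1) -> already same set; set of 2 now {0, 1, 2, 3, 4, 5}
Component of 5: {0, 1, 2, 3, 4, 5}

Answer: 0, 1, 2, 3, 4, 5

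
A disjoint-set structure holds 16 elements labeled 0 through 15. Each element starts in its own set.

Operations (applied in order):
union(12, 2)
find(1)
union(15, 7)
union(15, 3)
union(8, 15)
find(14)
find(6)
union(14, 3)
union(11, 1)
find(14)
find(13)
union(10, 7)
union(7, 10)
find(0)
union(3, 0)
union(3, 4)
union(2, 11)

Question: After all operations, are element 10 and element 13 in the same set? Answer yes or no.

Answer: no

Derivation:
Step 1: union(12, 2) -> merged; set of 12 now {2, 12}
Step 2: find(1) -> no change; set of 1 is {1}
Step 3: union(15, 7) -> merged; set of 15 now {7, 15}
Step 4: union(15, 3) -> merged; set of 15 now {3, 7, 15}
Step 5: union(8, 15) -> merged; set of 8 now {3, 7, 8, 15}
Step 6: find(14) -> no change; set of 14 is {14}
Step 7: find(6) -> no change; set of 6 is {6}
Step 8: union(14, 3) -> merged; set of 14 now {3, 7, 8, 14, 15}
Step 9: union(11, 1) -> merged; set of 11 now {1, 11}
Step 10: find(14) -> no change; set of 14 is {3, 7, 8, 14, 15}
Step 11: find(13) -> no change; set of 13 is {13}
Step 12: union(10, 7) -> merged; set of 10 now {3, 7, 8, 10, 14, 15}
Step 13: union(7, 10) -> already same set; set of 7 now {3, 7, 8, 10, 14, 15}
Step 14: find(0) -> no change; set of 0 is {0}
Step 15: union(3, 0) -> merged; set of 3 now {0, 3, 7, 8, 10, 14, 15}
Step 16: union(3, 4) -> merged; set of 3 now {0, 3, 4, 7, 8, 10, 14, 15}
Step 17: union(2, 11) -> merged; set of 2 now {1, 2, 11, 12}
Set of 10: {0, 3, 4, 7, 8, 10, 14, 15}; 13 is not a member.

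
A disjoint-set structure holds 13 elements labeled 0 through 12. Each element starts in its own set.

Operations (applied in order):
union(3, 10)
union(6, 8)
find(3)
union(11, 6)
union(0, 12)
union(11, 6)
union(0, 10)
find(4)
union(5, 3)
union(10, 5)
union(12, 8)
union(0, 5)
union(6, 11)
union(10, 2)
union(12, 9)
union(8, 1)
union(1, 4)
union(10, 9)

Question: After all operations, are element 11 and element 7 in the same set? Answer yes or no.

Step 1: union(3, 10) -> merged; set of 3 now {3, 10}
Step 2: union(6, 8) -> merged; set of 6 now {6, 8}
Step 3: find(3) -> no change; set of 3 is {3, 10}
Step 4: union(11, 6) -> merged; set of 11 now {6, 8, 11}
Step 5: union(0, 12) -> merged; set of 0 now {0, 12}
Step 6: union(11, 6) -> already same set; set of 11 now {6, 8, 11}
Step 7: union(0, 10) -> merged; set of 0 now {0, 3, 10, 12}
Step 8: find(4) -> no change; set of 4 is {4}
Step 9: union(5, 3) -> merged; set of 5 now {0, 3, 5, 10, 12}
Step 10: union(10, 5) -> already same set; set of 10 now {0, 3, 5, 10, 12}
Step 11: union(12, 8) -> merged; set of 12 now {0, 3, 5, 6, 8, 10, 11, 12}
Step 12: union(0, 5) -> already same set; set of 0 now {0, 3, 5, 6, 8, 10, 11, 12}
Step 13: union(6, 11) -> already same set; set of 6 now {0, 3, 5, 6, 8, 10, 11, 12}
Step 14: union(10, 2) -> merged; set of 10 now {0, 2, 3, 5, 6, 8, 10, 11, 12}
Step 15: union(12, 9) -> merged; set of 12 now {0, 2, 3, 5, 6, 8, 9, 10, 11, 12}
Step 16: union(8, 1) -> merged; set of 8 now {0, 1, 2, 3, 5, 6, 8, 9, 10, 11, 12}
Step 17: union(1, 4) -> merged; set of 1 now {0, 1, 2, 3, 4, 5, 6, 8, 9, 10, 11, 12}
Step 18: union(10, 9) -> already same set; set of 10 now {0, 1, 2, 3, 4, 5, 6, 8, 9, 10, 11, 12}
Set of 11: {0, 1, 2, 3, 4, 5, 6, 8, 9, 10, 11, 12}; 7 is not a member.

Answer: no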